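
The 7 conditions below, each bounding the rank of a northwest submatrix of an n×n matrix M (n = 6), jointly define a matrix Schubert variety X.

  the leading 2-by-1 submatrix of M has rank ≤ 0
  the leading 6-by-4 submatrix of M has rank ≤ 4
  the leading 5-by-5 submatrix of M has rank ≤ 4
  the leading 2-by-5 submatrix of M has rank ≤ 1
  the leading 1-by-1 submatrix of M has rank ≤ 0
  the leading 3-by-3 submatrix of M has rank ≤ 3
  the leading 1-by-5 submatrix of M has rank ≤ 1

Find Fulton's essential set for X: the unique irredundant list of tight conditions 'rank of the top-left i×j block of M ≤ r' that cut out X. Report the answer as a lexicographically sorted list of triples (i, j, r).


Recovering R(i,j) via the rank-extension bound from the 7 conditions:

  row 1: 0 1 1 1 1 1
  row 2: 0 1 1 1 1 2
  row 3: 1 2 2 2 2 3
  row 4: 1 2 3 3 3 4
  row 5: 1 2 3 4 4 5
  row 6: 1 2 3 4 5 6

second differences of R give the permutation w = (2, 6, 1, 3, 4, 5).

ℓ(w)=5; the 2 essential cells (i,j,r):

[(2, 1, 0), (2, 5, 1)]


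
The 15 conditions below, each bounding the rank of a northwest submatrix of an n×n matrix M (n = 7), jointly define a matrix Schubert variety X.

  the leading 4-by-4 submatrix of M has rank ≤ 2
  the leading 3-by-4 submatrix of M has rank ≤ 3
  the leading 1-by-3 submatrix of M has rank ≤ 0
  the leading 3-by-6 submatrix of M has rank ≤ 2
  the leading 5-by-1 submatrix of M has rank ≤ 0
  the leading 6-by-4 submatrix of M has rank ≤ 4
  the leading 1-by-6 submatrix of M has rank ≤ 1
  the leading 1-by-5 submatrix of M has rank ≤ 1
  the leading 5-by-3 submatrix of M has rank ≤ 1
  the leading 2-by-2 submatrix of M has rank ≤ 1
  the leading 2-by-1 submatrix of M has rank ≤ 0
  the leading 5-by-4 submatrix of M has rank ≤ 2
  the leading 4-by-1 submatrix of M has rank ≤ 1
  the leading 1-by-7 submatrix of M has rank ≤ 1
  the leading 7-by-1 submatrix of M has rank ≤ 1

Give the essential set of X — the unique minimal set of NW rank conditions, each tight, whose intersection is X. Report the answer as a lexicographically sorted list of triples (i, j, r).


Recovering R(i,j) via the rank-extension bound from the 15 conditions:

  row 1: 0 0 0 1 1 1 1
  row 2: 0 1 1 2 2 2 2
  row 3: 0 1 1 2 2 2 3
  row 4: 0 1 1 2 3 3 4
  row 5: 0 1 1 2 3 4 5
  row 6: 1 2 2 3 4 5 6
  row 7: 1 2 3 4 5 6 7

giving w = (4, 2, 7, 5, 6, 1, 3) via Δ²R.

Fulton essential set (4 of the 12 Rothe cells):

[(1, 3, 0), (3, 6, 2), (5, 1, 0), (5, 3, 1)]


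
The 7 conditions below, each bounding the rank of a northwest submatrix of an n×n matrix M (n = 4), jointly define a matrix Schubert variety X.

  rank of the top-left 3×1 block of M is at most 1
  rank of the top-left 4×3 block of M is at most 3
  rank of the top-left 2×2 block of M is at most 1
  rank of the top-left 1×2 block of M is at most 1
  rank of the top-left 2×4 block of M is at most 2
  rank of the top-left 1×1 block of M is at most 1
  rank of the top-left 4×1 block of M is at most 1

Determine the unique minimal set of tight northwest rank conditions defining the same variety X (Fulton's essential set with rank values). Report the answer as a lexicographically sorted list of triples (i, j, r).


The tightest implied rank at each (i,j), from the 7 conditions:

  1 1 1 1
  1 1 2 2
  1 2 3 3
  1 2 3 4

the unique w with this rank table is (1, 3, 2, 4).

Rothe diagram D(w) (1 cell), 1 SE-corner (essential condition):

[(2, 2, 1)]


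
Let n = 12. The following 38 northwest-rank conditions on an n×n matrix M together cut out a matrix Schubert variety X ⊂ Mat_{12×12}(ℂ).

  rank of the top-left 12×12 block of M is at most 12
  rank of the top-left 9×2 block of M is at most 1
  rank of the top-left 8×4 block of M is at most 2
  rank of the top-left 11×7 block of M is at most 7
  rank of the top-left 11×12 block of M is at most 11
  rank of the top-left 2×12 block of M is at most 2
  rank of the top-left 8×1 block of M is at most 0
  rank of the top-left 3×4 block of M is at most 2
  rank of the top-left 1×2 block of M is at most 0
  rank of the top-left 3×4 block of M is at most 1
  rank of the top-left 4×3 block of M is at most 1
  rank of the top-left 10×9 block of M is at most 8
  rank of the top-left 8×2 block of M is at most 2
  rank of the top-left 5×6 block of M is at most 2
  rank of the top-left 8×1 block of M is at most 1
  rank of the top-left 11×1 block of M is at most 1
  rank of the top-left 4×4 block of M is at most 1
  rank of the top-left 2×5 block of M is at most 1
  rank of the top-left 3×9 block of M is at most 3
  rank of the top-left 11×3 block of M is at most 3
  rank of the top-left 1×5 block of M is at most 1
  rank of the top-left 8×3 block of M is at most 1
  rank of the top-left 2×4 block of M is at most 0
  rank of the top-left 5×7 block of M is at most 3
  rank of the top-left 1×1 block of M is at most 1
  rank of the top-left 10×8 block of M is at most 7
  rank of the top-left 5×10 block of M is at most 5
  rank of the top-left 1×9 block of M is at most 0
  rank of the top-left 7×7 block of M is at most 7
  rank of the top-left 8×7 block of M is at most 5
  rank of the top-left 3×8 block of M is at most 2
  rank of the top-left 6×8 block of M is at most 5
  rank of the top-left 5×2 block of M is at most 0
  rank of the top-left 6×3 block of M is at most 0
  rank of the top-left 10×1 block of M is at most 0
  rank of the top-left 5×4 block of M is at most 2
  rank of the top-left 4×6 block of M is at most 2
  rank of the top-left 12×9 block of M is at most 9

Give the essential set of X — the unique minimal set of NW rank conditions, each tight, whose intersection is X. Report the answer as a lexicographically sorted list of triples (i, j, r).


Computing R[i][j] = min implied NW-rank bound (n=12, 38 conditions):

  row 1: 0 | 0 | 0 | 0 | 0 | 0 | 0 | 0 | 0 | 1 | 1 | 1
  row 2: 0 | 0 | 0 | 0 | 1 | 1 | 1 | 1 | 1 | 2 | 2 | 2
  row 3: 0 | 0 | 0 | 1 | 2 | 2 | 2 | 2 | 2 | 3 | 3 | 3
  row 4: 0 | 0 | 0 | 1 | 2 | 2 | 3 | 3 | 3 | 4 | 4 | 4
  row 5: 0 | 0 | 0 | 1 | 2 | 2 | 3 | 4 | 4 | 5 | 5 | 5
  row 6: 0 | 0 | 0 | 1 | 2 | 3 | 4 | 5 | 5 | 6 | 6 | 6
  row 7: 0 | 1 | 1 | 2 | 3 | 4 | 5 | 6 | 6 | 7 | 7 | 7
  row 8: 0 | 1 | 1 | 2 | 3 | 4 | 5 | 6 | 7 | 8 | 8 | 8
  row 9: 0 | 1 | 2 | 3 | 4 | 5 | 6 | 7 | 8 | 9 | 9 | 9
  row 10: 0 | 1 | 2 | 3 | 4 | 5 | 6 | 7 | 8 | 9 | 10 | 10
  row 11: 1 | 2 | 3 | 4 | 5 | 6 | 7 | 8 | 9 | 10 | 11 | 11
  row 12: 1 | 2 | 3 | 4 | 5 | 6 | 7 | 8 | 9 | 10 | 11 | 12

reading off 1-entries of Δ²R: w = (10, 5, 4, 7, 8, 6, 2, 9, 3, 11, 1, 12).

|D(w)|=32, |Ess(w)|=6:

[(1, 9, 0), (2, 4, 0), (5, 6, 2), (6, 3, 0), (8, 3, 1), (10, 1, 0)]


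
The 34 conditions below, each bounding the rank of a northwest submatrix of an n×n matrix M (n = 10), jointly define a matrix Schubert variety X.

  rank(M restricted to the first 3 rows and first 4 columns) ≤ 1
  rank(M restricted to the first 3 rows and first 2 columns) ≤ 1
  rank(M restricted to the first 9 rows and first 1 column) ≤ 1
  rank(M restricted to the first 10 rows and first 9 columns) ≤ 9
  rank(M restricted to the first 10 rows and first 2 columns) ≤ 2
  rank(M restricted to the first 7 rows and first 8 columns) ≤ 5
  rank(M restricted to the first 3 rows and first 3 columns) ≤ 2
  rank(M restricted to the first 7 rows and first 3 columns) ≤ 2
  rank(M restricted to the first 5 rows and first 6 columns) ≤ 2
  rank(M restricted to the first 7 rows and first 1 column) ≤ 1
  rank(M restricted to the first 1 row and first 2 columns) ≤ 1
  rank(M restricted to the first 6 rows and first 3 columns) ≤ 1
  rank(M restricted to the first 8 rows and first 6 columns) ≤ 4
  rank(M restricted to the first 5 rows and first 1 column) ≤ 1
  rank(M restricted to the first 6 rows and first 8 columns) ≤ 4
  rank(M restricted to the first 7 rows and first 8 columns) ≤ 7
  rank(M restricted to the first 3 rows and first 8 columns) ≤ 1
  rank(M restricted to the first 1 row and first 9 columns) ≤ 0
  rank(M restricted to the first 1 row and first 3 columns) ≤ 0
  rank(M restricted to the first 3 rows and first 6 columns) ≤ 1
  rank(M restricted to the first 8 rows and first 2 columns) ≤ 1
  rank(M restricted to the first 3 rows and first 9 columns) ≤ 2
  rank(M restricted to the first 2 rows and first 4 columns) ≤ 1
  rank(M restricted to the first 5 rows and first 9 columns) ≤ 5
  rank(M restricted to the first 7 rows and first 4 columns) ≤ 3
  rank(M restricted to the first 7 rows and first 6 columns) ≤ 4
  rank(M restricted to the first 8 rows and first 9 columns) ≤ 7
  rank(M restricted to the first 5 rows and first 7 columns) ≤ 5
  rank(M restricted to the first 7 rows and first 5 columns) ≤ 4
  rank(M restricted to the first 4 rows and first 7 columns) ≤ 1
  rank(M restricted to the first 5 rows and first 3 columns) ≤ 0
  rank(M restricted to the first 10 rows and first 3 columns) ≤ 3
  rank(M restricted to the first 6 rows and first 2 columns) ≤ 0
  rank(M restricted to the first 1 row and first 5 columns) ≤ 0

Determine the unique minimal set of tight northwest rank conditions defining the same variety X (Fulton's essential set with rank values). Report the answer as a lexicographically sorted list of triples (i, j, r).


Recovering R(i,j) via the rank-extension bound from the 34 conditions:

  0, 0, 0, 0, 0, 0, 0, 0, 0, 1
  0, 0, 0, 1, 1, 1, 1, 1, 1, 2
  0, 0, 0, 1, 1, 1, 1, 1, 2, 3
  0, 0, 0, 1, 1, 1, 1, 2, 3, 4
  0, 0, 0, 1, 2, 2, 2, 3, 4, 5
  0, 0, 1, 2, 3, 3, 3, 4, 5, 6
  1, 1, 2, 3, 4, 4, 4, 5, 6, 7
  1, 1, 2, 3, 4, 4, 5, 6, 7, 8
  1, 2, 3, 4, 5, 5, 6, 7, 8, 9
  1, 2, 3, 4, 5, 6, 7, 8, 9, 10

second differences of R give the permutation w = (10, 4, 9, 8, 5, 3, 1, 7, 2, 6).

Fulton essential set (7 of the 32 Rothe cells):

[(1, 9, 0), (3, 8, 1), (4, 7, 1), (5, 3, 0), (6, 2, 0), (8, 2, 1), (8, 6, 4)]


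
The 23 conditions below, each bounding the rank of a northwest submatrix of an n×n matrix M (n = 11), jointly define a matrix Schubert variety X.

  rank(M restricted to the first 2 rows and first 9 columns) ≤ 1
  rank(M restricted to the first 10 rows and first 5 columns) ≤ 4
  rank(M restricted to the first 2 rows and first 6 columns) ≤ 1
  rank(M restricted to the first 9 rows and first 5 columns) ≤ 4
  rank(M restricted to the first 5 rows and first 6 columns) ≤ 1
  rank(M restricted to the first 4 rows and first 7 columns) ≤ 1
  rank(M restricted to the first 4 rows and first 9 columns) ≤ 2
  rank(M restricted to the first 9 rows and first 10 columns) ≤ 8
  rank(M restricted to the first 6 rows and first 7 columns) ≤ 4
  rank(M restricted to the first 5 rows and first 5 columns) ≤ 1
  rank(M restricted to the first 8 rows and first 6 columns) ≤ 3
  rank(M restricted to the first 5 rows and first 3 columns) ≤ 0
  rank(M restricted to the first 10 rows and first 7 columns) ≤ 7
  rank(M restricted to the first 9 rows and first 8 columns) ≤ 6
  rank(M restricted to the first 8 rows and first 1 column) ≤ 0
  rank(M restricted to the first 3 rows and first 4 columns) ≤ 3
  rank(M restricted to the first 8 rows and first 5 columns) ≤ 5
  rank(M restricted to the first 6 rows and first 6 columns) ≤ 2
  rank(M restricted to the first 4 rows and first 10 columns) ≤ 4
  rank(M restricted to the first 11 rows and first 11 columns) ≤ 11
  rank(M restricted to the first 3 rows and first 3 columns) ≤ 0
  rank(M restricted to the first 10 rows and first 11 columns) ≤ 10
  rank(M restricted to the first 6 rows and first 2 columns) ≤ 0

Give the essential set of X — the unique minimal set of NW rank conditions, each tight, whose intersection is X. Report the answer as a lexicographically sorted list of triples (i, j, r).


The tightest implied rank at each (i,j), from the 23 conditions:

  R[1]: 0 0 0 1 1 1 1 1 1 1 1
  R[2]: 0 0 0 1 1 1 1 1 1 2 2
  R[3]: 0 0 0 1 1 1 1 2 2 3 3
  R[4]: 0 0 0 1 1 1 1 2 2 3 4
  R[5]: 0 0 0 1 1 1 2 3 3 4 5
  R[6]: 0 0 1 2 2 2 3 4 4 5 6
  R[7]: 0 1 2 3 3 3 4 5 5 6 7
  R[8]: 0 1 2 3 3 3 4 5 6 7 8
  R[9]: 1 2 3 4 4 4 5 6 7 8 9
  R[10]: 1 2 3 4 4 5 6 7 8 9 10
  R[11]: 1 2 3 4 5 6 7 8 9 10 11

second differences of R give the permutation w = (4, 10, 8, 11, 7, 3, 2, 9, 1, 6, 5).

9 SE-corners of the 36-cell Rothe diagram give Ess(w):

[(2, 9, 1), (4, 7, 1), (4, 9, 2), (5, 3, 0), (5, 6, 1), (6, 2, 0), (8, 1, 0), (8, 6, 3), (10, 5, 4)]


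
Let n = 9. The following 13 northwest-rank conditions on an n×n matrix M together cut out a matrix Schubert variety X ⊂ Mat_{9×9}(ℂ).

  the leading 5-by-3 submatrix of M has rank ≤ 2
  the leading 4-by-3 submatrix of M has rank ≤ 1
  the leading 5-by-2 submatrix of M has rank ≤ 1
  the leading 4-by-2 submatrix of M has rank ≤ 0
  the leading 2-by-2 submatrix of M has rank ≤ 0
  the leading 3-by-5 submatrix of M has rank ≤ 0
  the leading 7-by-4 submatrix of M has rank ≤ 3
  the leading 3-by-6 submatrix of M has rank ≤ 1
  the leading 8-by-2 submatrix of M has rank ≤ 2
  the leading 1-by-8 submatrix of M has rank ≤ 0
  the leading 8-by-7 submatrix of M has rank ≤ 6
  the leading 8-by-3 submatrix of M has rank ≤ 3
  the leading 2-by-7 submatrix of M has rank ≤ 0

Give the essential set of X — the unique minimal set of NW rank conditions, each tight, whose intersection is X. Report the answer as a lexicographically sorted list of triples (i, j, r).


Rank table r_w(9×9) implied by the 13 constraints:

  R[1]: 0 | 0 | 0 | 0 | 0 | 0 | 0 | 0 | 1
  R[2]: 0 | 0 | 0 | 0 | 0 | 0 | 0 | 1 | 2
  R[3]: 0 | 0 | 0 | 0 | 0 | 1 | 1 | 2 | 3
  R[4]: 0 | 0 | 1 | 1 | 1 | 2 | 2 | 3 | 4
  R[5]: 1 | 1 | 2 | 2 | 2 | 3 | 3 | 4 | 5
  R[6]: 1 | 2 | 3 | 3 | 3 | 4 | 4 | 5 | 6
  R[7]: 1 | 2 | 3 | 3 | 4 | 5 | 5 | 6 | 7
  R[8]: 1 | 2 | 3 | 4 | 5 | 6 | 6 | 7 | 8
  R[9]: 1 | 2 | 3 | 4 | 5 | 6 | 7 | 8 | 9

so w = (9, 8, 6, 3, 1, 2, 5, 4, 7).

|D(w)|=23, |Ess(w)|=5:

[(1, 8, 0), (2, 7, 0), (3, 5, 0), (4, 2, 0), (7, 4, 3)]


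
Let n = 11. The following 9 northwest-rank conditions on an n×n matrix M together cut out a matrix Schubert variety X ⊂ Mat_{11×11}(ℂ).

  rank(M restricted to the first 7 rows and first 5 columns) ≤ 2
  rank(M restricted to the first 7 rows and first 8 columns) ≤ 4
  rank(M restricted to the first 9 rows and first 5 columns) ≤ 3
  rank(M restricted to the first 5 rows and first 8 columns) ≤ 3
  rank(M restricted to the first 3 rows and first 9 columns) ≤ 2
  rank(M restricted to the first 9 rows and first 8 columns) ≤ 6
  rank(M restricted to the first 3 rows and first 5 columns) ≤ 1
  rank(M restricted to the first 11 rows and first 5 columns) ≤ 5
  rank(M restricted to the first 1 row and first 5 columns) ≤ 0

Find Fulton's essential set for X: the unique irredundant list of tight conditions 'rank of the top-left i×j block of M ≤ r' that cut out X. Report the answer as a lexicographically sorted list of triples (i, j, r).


Recovering R(i,j) via the rank-extension bound from the 9 conditions:

  0, 0, 0, 0, 0, 1, 1, 1, 1, 1, 1
  1, 1, 1, 1, 1, 2, 2, 2, 2, 2, 2
  1, 1, 1, 1, 1, 2, 2, 2, 2, 3, 3
  1, 2, 2, 2, 2, 3, 3, 3, 3, 4, 4
  1, 2, 2, 2, 2, 3, 3, 3, 4, 5, 5
  1, 2, 2, 2, 2, 3, 4, 4, 5, 6, 6
  1, 2, 2, 2, 2, 3, 4, 4, 5, 6, 7
  1, 2, 3, 3, 3, 4, 5, 5, 6, 7, 8
  1, 2, 3, 3, 3, 4, 5, 6, 7, 8, 9
  1, 2, 3, 4, 4, 5, 6, 7, 8, 9, 10
  1, 2, 3, 4, 5, 6, 7, 8, 9, 10, 11

reading off 1-entries of Δ²R: w = (6, 1, 10, 2, 9, 7, 11, 3, 8, 4, 5).

Rothe diagram D(w) (26 cells), 7 SE-corners (essential conditions):

[(1, 5, 0), (3, 5, 1), (3, 9, 2), (5, 8, 3), (7, 5, 2), (7, 8, 4), (9, 5, 3)]


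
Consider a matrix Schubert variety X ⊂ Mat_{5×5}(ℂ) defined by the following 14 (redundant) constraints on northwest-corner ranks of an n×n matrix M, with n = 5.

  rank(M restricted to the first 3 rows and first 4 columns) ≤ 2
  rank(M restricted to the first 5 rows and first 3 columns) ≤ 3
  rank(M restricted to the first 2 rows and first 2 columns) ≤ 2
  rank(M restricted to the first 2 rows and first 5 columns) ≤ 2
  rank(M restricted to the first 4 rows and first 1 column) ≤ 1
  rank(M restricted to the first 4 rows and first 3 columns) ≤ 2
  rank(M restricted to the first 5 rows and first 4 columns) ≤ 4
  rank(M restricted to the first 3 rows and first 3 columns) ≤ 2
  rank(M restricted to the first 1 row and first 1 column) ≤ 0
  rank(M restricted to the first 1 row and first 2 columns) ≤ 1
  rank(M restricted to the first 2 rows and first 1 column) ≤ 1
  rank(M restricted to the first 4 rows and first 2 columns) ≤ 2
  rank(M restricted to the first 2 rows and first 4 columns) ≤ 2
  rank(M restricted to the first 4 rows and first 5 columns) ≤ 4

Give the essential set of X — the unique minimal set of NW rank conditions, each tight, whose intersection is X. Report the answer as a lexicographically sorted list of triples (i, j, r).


Rank table r_w(5×5) implied by the 14 constraints:

  R[1]: 0, 1, 1, 1, 1
  R[2]: 1, 2, 2, 2, 2
  R[3]: 1, 2, 2, 2, 3
  R[4]: 1, 2, 2, 3, 4
  R[5]: 1, 2, 3, 4, 5

reading off 1-entries of Δ²R: w = (2, 1, 5, 4, 3).

Rothe diagram D(w) (4 cells), 3 SE-corners (essential conditions):

[(1, 1, 0), (3, 4, 2), (4, 3, 2)]


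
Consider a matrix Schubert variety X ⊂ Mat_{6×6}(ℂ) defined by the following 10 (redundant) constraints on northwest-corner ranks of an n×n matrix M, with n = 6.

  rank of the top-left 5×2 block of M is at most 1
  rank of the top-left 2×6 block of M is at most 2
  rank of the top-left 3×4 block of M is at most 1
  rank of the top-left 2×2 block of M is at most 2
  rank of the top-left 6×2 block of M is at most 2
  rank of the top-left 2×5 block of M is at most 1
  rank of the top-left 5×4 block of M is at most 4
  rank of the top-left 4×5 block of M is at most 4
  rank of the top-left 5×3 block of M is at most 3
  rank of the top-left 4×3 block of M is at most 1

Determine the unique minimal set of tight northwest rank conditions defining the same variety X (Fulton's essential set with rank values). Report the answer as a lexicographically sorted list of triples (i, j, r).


Computing R[i][j] = min implied NW-rank bound (n=6, 10 conditions):

  i=1: 1  1  1  1  1  1
  i=2: 1  1  1  1  1  2
  i=3: 1  1  1  1  2  3
  i=4: 1  1  1  2  3  4
  i=5: 1  1  2  3  4  5
  i=6: 1  2  3  4  5  6

hence w(1..6) = (1, 6, 5, 4, 3, 2).

ℓ(w)=10; the 4 essential cells (i,j,r):

[(2, 5, 1), (3, 4, 1), (4, 3, 1), (5, 2, 1)]


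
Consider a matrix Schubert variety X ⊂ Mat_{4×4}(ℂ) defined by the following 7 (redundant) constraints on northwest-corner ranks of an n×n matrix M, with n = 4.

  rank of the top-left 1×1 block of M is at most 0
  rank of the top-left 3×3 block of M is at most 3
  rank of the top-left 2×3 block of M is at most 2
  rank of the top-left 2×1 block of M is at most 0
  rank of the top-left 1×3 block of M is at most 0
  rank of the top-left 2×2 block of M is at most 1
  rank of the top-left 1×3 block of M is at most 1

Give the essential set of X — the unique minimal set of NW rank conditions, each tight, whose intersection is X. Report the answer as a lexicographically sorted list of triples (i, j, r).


The tightest implied rank at each (i,j), from the 7 conditions:

  0  0  0  1
  0  1  1  2
  1  2  2  3
  1  2  3  4

hence w(1..4) = (4, 2, 1, 3).

|D(w)|=4, |Ess(w)|=2:

[(1, 3, 0), (2, 1, 0)]


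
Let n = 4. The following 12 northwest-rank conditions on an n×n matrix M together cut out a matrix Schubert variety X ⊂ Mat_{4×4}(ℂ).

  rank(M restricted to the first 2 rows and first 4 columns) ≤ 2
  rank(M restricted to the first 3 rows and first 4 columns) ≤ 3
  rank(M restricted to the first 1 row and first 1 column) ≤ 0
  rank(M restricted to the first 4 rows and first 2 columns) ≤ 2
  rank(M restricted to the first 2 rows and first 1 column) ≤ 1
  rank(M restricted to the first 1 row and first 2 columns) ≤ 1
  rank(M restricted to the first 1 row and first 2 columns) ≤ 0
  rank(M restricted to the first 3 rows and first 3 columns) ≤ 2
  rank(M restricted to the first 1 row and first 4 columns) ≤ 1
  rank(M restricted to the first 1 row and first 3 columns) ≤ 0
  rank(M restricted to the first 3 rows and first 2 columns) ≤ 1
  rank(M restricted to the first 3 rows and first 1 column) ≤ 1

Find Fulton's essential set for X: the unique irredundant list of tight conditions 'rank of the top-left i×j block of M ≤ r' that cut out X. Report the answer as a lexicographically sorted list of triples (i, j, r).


Computing R[i][j] = min implied NW-rank bound (n=4, 12 conditions):

  i=1: 0  0  0  1
  i=2: 1  1  1  2
  i=3: 1  1  2  3
  i=4: 1  2  3  4

reading off 1-entries of Δ²R: w = (4, 1, 3, 2).

|D(w)|=4, |Ess(w)|=2:

[(1, 3, 0), (3, 2, 1)]


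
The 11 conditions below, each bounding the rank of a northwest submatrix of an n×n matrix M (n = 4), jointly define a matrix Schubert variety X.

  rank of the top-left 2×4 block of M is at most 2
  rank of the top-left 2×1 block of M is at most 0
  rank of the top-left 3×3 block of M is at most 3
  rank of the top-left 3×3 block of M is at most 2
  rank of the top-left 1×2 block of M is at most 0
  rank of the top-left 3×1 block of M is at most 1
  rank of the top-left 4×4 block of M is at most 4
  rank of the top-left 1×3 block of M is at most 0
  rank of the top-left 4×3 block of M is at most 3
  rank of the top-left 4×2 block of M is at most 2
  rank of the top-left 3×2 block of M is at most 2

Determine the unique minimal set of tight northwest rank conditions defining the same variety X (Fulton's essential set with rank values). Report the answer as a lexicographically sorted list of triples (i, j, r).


Recovering R(i,j) via the rank-extension bound from the 11 conditions:

  i=1: 0  0  0  1
  i=2: 0  1  1  2
  i=3: 1  2  2  3
  i=4: 1  2  3  4

so w = (4, 2, 1, 3).

D(w) has 4 cells with 2 SE-corners; essential set:

[(1, 3, 0), (2, 1, 0)]


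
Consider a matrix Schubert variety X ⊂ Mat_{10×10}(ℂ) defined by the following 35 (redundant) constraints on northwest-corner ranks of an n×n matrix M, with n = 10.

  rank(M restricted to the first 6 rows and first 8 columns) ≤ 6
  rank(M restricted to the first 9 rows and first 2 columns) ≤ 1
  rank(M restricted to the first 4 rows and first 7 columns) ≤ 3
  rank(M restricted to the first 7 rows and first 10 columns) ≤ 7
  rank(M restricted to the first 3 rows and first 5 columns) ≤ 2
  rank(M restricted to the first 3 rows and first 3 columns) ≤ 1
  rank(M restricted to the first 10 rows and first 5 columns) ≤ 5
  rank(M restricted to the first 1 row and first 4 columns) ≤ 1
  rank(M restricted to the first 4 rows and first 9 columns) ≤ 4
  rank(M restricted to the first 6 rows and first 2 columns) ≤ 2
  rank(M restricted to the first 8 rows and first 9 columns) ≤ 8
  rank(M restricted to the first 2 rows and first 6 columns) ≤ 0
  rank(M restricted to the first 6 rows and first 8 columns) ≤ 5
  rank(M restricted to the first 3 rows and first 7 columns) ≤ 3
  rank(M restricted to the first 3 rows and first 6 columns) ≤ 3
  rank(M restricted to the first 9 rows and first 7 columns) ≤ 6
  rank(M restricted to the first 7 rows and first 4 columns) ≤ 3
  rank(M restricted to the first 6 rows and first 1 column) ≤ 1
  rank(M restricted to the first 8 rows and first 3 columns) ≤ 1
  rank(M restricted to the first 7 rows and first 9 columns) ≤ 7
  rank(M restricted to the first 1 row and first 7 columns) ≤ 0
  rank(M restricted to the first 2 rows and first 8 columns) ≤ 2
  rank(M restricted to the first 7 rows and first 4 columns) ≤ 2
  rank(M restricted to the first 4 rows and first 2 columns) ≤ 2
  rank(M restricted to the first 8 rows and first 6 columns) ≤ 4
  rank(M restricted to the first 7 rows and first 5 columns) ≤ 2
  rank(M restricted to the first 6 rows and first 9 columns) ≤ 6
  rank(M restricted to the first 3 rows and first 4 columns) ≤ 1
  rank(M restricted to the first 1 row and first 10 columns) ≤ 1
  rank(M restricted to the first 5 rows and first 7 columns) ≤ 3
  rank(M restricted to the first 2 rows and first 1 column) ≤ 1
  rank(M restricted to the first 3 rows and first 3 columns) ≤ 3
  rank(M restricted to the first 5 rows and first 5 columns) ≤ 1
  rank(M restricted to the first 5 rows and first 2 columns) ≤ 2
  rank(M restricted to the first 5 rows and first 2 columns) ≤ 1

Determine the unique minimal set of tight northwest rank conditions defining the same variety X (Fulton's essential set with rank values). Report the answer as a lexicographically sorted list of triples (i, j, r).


Reconstructing r_w from the 35 given conditions:

  0 | 0 | 0 | 0 | 0 | 0 | 0 | 1 | 1 | 1
  0 | 0 | 0 | 0 | 0 | 0 | 1 | 2 | 2 | 2
  1 | 1 | 1 | 1 | 1 | 1 | 2 | 3 | 3 | 3
  1 | 1 | 1 | 1 | 1 | 2 | 3 | 4 | 4 | 4
  1 | 1 | 1 | 1 | 1 | 2 | 3 | 4 | 5 | 5
  1 | 1 | 1 | 2 | 2 | 3 | 4 | 5 | 6 | 6
  1 | 1 | 1 | 2 | 2 | 3 | 4 | 5 | 6 | 7
  1 | 1 | 1 | 2 | 3 | 4 | 5 | 6 | 7 | 8
  1 | 1 | 2 | 3 | 4 | 5 | 6 | 7 | 8 | 9
  1 | 2 | 3 | 4 | 5 | 6 | 7 | 8 | 9 | 10

so w = (8, 7, 1, 6, 9, 4, 10, 5, 3, 2).

Rothe diagram D(w) (29 cells), 6 SE-corners (essential conditions):

[(1, 7, 0), (2, 6, 0), (5, 5, 1), (7, 5, 2), (8, 3, 1), (9, 2, 1)]


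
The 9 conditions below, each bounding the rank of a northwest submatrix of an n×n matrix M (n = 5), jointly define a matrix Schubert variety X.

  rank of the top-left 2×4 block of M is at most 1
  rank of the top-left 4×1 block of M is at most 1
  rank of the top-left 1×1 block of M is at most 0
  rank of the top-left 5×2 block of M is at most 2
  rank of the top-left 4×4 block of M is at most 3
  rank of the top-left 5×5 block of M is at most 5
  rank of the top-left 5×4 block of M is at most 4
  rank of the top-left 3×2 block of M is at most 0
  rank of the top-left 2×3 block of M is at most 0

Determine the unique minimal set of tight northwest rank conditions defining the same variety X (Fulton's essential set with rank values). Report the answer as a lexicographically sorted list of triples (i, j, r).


Computing R[i][j] = min implied NW-rank bound (n=5, 9 conditions):

  row 1: 0  0  0  1  1
  row 2: 0  0  0  1  2
  row 3: 0  0  1  2  3
  row 4: 1  1  2  3  4
  row 5: 1  2  3  4  5

giving w = (4, 5, 3, 1, 2) via Δ²R.

Fulton essential set (2 of the 8 Rothe cells):

[(2, 3, 0), (3, 2, 0)]


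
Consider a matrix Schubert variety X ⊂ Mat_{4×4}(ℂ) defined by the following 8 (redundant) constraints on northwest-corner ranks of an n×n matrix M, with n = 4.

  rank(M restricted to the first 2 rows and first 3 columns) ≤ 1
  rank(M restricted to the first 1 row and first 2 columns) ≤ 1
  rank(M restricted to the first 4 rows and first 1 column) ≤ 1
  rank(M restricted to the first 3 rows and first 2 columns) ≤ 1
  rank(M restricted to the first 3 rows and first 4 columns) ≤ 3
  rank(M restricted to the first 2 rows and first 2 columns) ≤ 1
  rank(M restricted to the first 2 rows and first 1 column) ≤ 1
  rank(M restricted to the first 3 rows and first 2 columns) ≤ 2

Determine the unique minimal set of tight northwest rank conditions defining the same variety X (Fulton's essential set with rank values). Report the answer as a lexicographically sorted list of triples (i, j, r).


Rank table r_w(4×4) implied by the 8 constraints:

  row 1: 1 1 1 1
  row 2: 1 1 1 2
  row 3: 1 1 2 3
  row 4: 1 2 3 4

second differences of R give the permutation w = (1, 4, 3, 2).

|D(w)|=3, |Ess(w)|=2:

[(2, 3, 1), (3, 2, 1)]


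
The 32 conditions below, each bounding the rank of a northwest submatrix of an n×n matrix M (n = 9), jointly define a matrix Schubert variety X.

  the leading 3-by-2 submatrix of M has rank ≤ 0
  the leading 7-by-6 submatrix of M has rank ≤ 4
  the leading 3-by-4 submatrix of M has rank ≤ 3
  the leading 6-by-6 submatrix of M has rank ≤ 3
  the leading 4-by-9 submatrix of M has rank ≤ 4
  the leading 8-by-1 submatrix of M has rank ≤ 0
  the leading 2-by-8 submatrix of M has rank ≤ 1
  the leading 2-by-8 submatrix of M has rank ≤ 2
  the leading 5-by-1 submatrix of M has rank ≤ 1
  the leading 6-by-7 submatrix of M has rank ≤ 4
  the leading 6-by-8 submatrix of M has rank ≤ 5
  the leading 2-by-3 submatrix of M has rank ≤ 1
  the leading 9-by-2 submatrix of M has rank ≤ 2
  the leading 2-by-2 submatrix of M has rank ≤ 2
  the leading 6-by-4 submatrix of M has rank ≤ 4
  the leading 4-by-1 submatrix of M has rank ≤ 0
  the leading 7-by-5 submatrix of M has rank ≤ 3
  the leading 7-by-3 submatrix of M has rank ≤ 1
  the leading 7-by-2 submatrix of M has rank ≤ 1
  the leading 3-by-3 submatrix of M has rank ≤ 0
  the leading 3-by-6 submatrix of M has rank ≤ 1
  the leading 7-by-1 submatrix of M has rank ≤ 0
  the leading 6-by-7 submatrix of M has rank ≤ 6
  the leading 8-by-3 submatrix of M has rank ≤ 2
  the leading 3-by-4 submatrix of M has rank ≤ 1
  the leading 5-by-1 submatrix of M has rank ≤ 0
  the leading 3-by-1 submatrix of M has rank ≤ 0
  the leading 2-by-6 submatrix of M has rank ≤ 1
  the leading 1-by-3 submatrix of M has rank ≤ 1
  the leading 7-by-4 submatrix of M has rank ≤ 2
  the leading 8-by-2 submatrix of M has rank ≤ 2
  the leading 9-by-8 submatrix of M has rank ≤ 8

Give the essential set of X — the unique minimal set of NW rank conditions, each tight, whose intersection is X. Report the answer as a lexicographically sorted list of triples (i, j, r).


Reconstructing r_w from the 32 given conditions:

  i=1: 0  0  0  1  1  1  1  1  1
  i=2: 0  0  0  1  1  1  1  1  2
  i=3: 0  0  0  1  1  1  2  2  3
  i=4: 0  1  1  2  2  2  3  3  4
  i=5: 0  1  1  2  3  3  4  4  5
  i=6: 0  1  1  2  3  3  4  5  6
  i=7: 0  1  1  2  3  4  5  6  7
  i=8: 0  1  2  3  4  5  6  7  8
  i=9: 1  2  3  4  5  6  7  8  9

reading off 1-entries of Δ²R: w = (4, 9, 7, 2, 5, 8, 6, 3, 1).

Rothe diagram D(w) (24 cells), 6 SE-corners (essential conditions):

[(2, 8, 1), (3, 3, 0), (3, 6, 1), (6, 6, 3), (7, 3, 1), (8, 1, 0)]


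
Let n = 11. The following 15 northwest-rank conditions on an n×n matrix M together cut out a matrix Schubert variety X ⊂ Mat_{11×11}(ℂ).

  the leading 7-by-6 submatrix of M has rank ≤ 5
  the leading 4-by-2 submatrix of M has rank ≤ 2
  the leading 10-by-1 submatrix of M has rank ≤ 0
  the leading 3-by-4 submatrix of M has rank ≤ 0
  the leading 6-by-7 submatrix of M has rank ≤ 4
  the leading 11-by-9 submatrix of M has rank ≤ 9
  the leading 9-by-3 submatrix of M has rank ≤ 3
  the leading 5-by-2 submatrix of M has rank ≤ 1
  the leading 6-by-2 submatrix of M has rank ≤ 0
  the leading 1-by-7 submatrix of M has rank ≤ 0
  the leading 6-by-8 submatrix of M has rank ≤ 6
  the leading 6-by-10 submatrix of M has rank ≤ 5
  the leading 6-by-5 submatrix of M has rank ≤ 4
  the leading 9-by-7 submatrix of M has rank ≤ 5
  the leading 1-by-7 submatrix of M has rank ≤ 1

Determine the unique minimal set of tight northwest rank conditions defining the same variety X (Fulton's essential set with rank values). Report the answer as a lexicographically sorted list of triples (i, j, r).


Recovering R(i,j) via the rank-extension bound from the 15 conditions:

  0  0  0  0  0  0  0  1  1  1  1
  0  0  0  0  1  1  1  2  2  2  2
  0  0  0  0  1  2  2  3  3  3  3
  0  0  1  1  2  3  3  4  4  4  4
  0  0  1  2  3  4  4  5  5  5  5
  0  0  1  2  3  4  4  5  5  5  6
  0  1  2  3  4  5  5  6  6  6  7
  0  1  2  3  4  5  5  6  7  7  8
  0  1  2  3  4  5  5  6  7  8  9
  0  1  2  3  4  5  6  7  8  9  10
  1  2  3  4  5  6  7  8  9  10  11

hence w(1..11) = (8, 5, 6, 3, 4, 11, 2, 9, 10, 7, 1).

D(w) has 30 cells with 7 SE-corners; essential set:

[(1, 7, 0), (3, 4, 0), (6, 2, 0), (6, 7, 4), (6, 10, 5), (9, 7, 5), (10, 1, 0)]


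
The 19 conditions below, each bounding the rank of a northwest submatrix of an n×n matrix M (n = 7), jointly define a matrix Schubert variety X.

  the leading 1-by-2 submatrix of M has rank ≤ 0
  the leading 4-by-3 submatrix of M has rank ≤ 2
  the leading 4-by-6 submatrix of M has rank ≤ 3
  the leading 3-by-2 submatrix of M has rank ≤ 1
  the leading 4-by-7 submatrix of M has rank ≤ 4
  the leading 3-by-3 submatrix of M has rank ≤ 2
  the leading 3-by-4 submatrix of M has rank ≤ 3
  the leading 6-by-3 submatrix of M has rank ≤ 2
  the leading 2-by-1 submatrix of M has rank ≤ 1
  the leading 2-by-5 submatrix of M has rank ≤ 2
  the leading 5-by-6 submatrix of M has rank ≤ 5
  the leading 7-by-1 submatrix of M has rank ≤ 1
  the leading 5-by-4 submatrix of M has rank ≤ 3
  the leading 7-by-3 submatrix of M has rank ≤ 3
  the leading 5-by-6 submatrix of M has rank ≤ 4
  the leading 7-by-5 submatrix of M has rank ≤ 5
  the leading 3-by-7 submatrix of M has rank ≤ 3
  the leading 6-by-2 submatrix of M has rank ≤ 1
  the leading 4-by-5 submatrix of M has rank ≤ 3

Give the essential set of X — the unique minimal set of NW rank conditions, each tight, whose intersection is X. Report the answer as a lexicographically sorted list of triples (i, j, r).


Recovering R(i,j) via the rank-extension bound from the 19 conditions:

  R[1]: 0 0 1 1 1 1 1
  R[2]: 1 1 2 2 2 2 2
  R[3]: 1 1 2 3 3 3 3
  R[4]: 1 1 2 3 3 3 4
  R[5]: 1 1 2 3 4 4 5
  R[6]: 1 1 2 3 4 5 6
  R[7]: 1 2 3 4 5 6 7

the unique w with this rank table is (3, 1, 4, 7, 5, 6, 2).

|D(w)|=8, |Ess(w)|=3:

[(1, 2, 0), (4, 6, 3), (6, 2, 1)]


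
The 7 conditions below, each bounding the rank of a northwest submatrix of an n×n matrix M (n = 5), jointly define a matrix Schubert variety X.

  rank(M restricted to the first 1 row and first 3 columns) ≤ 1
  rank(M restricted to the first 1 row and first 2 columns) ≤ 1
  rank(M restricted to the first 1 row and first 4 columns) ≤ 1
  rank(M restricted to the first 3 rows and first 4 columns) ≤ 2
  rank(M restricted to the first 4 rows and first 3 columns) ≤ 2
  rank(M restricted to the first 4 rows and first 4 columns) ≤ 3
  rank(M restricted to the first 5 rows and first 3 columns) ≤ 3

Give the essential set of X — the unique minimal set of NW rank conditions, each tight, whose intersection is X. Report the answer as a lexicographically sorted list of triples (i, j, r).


The tightest implied rank at each (i,j), from the 7 conditions:

  R[1]: 1 1 1 1 1
  R[2]: 1 2 2 2 2
  R[3]: 1 2 2 2 3
  R[4]: 1 2 2 3 4
  R[5]: 1 2 3 4 5

so w = (1, 2, 5, 4, 3).

ℓ(w)=3; the 2 essential cells (i,j,r):

[(3, 4, 2), (4, 3, 2)]


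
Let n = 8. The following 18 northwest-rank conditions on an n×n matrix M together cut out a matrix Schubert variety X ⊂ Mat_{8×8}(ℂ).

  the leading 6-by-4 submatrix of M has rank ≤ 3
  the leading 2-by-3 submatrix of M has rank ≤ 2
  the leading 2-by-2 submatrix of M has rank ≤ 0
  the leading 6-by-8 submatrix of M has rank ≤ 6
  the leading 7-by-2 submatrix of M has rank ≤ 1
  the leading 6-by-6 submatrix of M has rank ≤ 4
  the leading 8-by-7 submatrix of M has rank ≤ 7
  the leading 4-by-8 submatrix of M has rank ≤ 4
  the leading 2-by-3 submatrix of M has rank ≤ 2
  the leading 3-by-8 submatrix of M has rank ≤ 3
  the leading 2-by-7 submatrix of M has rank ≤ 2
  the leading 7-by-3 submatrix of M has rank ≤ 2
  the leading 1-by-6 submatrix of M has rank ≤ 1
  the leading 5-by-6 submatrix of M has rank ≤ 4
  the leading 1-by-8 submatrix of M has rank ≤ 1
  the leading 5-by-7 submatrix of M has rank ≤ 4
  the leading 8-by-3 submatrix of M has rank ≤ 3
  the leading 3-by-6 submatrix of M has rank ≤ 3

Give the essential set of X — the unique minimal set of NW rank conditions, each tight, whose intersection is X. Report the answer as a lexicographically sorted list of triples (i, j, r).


Recovering R(i,j) via the rank-extension bound from the 18 conditions:

  0 | 0 | 1 | 1 | 1 | 1 | 1 | 1
  0 | 0 | 1 | 2 | 2 | 2 | 2 | 2
  1 | 1 | 2 | 3 | 3 | 3 | 3 | 3
  1 | 1 | 2 | 3 | 4 | 4 | 4 | 4
  1 | 1 | 2 | 3 | 4 | 4 | 4 | 5
  1 | 1 | 2 | 3 | 4 | 4 | 5 | 6
  1 | 1 | 2 | 3 | 4 | 5 | 6 | 7
  1 | 2 | 3 | 4 | 5 | 6 | 7 | 8

so w = (3, 4, 1, 5, 8, 7, 6, 2).

4 SE-corners of the 11-cell Rothe diagram give Ess(w):

[(2, 2, 0), (5, 7, 4), (6, 6, 4), (7, 2, 1)]


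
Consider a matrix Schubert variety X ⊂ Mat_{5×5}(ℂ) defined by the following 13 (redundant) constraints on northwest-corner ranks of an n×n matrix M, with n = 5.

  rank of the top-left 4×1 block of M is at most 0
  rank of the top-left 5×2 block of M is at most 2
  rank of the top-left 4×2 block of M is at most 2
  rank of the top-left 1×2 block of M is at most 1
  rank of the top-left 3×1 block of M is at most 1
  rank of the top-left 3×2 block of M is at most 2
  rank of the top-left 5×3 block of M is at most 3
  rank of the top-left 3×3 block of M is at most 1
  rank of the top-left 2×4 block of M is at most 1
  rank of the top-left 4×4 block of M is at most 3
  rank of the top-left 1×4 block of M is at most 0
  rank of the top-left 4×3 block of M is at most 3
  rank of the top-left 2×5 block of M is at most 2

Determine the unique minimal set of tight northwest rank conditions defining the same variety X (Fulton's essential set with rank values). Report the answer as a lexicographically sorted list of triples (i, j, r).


Recovering R(i,j) via the rank-extension bound from the 13 conditions:

  i=1: 0, 0, 0, 0, 1
  i=2: 0, 1, 1, 1, 2
  i=3: 0, 1, 1, 2, 3
  i=4: 0, 1, 2, 3, 4
  i=5: 1, 2, 3, 4, 5

giving w = (5, 2, 4, 3, 1) via Δ²R.

Rothe diagram D(w) (8 cells), 3 SE-corners (essential conditions):

[(1, 4, 0), (3, 3, 1), (4, 1, 0)]


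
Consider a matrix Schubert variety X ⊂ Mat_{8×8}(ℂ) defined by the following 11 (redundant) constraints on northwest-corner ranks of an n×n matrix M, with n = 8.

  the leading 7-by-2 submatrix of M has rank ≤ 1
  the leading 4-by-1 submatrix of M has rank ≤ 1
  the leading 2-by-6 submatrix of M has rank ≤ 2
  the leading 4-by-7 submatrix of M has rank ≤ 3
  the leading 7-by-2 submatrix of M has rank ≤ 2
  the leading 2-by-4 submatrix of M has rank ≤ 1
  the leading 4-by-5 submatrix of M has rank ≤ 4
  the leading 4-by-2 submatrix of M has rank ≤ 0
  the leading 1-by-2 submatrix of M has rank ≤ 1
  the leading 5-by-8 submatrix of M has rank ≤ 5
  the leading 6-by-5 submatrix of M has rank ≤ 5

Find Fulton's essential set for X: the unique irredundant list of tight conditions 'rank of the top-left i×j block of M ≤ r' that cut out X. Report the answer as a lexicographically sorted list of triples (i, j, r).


The tightest implied rank at each (i,j), from the 11 conditions:

  R[1]: 0  0  1  1  1  1  1  1
  R[2]: 0  0  1  1  2  2  2  2
  R[3]: 0  0  1  2  3  3  3  3
  R[4]: 0  0  1  2  3  3  3  4
  R[5]: 1  1  2  3  4  4  4  5
  R[6]: 1  1  2  3  4  5  5  6
  R[7]: 1  1  2  3  4  5  6  7
  R[8]: 1  2  3  4  5  6  7  8

reading off 1-entries of Δ²R: w = (3, 5, 4, 8, 1, 6, 7, 2).

|D(w)|=13, |Ess(w)|=4:

[(2, 4, 1), (4, 2, 0), (4, 7, 3), (7, 2, 1)]


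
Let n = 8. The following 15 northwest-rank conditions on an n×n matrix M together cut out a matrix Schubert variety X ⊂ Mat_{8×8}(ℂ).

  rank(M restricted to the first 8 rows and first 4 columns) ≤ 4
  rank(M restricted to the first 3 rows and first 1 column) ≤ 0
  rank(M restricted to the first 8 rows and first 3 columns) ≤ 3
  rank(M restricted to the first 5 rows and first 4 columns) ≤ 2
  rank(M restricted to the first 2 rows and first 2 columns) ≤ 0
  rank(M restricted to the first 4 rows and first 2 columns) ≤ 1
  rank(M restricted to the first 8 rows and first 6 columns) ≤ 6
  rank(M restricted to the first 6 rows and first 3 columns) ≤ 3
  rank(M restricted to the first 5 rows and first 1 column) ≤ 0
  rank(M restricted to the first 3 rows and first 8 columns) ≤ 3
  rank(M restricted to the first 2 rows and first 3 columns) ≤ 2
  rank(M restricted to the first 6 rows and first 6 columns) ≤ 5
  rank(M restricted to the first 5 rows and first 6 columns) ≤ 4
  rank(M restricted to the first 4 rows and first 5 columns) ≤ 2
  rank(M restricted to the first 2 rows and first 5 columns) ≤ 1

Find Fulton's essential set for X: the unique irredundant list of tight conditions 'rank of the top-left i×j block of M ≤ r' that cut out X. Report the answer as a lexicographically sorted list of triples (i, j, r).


Rank table r_w(8×8) implied by the 15 constraints:

  0  0  1  1  1  1  1  1
  0  0  1  1  1  2  2  2
  0  1  2  2  2  3  3  3
  0  1  2  2  2  3  4  4
  0  1  2  2  3  4  5  5
  1  2  3  3  4  5  6  6
  1  2  3  4  5  6  7  7
  1  2  3  4  5  6  7  8

hence w(1..8) = (3, 6, 2, 7, 5, 1, 4, 8).

Fulton essential set (5 of the 12 Rothe cells):

[(2, 2, 0), (2, 5, 1), (4, 5, 2), (5, 1, 0), (5, 4, 2)]
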